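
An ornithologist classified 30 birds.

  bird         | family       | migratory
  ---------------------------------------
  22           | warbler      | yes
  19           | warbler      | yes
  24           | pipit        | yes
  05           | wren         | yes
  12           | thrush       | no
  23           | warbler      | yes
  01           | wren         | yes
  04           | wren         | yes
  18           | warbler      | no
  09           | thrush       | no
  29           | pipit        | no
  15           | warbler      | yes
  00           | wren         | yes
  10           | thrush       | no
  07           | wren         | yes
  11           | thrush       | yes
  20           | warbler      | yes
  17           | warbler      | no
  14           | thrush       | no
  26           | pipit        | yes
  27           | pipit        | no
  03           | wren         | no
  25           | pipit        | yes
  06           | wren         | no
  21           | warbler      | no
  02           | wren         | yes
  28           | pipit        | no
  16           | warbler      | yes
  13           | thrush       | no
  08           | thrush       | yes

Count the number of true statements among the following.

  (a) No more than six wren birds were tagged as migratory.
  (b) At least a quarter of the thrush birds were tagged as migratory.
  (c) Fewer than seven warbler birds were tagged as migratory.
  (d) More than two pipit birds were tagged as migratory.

(a) wren: |A| = 8, |A ∩ B| = 6; needs |A ∩ B| ≤ 6 — true.
(b) thrush: |A| = 7, |A ∩ B| = 2; needs |A ∩ B| / |A| ≥ 1/4 — true.
(c) warbler: |A| = 9, |A ∩ B| = 6; needs |A ∩ B| < 7 — true.
(d) pipit: |A| = 6, |A ∩ B| = 3; needs |A ∩ B| > 2 — true.

4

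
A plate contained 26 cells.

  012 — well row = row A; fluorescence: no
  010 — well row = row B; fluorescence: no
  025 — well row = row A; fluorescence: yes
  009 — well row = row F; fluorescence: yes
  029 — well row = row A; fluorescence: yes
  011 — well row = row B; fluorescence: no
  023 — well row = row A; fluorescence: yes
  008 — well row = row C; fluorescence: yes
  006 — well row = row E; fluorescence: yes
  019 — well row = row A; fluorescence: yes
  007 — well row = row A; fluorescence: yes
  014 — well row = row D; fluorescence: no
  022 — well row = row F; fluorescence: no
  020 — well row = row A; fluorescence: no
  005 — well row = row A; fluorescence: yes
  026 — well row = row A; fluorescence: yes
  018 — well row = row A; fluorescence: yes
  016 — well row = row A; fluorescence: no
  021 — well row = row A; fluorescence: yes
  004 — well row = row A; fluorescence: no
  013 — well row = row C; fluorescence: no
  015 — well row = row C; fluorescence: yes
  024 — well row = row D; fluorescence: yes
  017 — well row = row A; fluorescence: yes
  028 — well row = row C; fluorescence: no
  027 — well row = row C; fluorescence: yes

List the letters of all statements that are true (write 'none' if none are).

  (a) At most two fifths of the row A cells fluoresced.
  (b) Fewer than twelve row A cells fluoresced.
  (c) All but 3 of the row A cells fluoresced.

|A| = 14, |A ∩ B| = 10, |A ∖ B| = 4.
(a) |A ∩ B| / |A| ≤ 2/5: fails.
(b) |A ∩ B| < 12: holds.
(c) |A ∖ B| = 3: fails.

(b)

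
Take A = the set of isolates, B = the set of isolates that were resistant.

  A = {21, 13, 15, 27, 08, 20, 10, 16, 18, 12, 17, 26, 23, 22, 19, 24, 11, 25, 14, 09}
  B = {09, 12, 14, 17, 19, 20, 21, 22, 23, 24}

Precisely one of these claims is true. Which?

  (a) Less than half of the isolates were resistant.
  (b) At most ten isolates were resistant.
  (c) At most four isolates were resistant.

(b)

|A| = 20, |A ∩ B| = 10, |A ∖ B| = 10.
(a) requires |A ∩ B| < |A ∖ B|: false.
(b) requires |A ∩ B| ≤ 10: true.
(c) requires |A ∩ B| ≤ 4: false.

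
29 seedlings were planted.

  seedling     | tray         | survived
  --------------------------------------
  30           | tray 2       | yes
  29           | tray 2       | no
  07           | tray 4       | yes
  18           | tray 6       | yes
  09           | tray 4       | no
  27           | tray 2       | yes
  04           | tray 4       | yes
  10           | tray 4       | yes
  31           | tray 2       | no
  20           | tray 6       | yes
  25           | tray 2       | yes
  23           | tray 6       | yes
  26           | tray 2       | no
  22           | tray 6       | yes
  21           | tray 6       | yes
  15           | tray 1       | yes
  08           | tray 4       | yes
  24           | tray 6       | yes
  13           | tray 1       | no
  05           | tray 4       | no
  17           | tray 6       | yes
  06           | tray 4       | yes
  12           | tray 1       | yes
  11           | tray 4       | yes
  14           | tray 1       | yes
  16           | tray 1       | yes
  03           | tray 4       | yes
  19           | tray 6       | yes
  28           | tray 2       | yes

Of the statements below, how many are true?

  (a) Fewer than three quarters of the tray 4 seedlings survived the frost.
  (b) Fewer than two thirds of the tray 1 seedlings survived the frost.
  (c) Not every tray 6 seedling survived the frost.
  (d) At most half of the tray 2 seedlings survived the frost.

0

(a) tray 4: |A| = 9, |A ∩ B| = 7; needs |A ∩ B| / |A| < 3/4 — false.
(b) tray 1: |A| = 5, |A ∩ B| = 4; needs |A ∩ B| / |A| < 2/3 — false.
(c) tray 6: |A| = 8, |A ∩ B| = 8; needs A ⊄ B (|A ∖ B| ≥ 1) — false.
(d) tray 2: |A| = 7, |A ∩ B| = 4; needs |A ∩ B| ≤ |A ∖ B| — false.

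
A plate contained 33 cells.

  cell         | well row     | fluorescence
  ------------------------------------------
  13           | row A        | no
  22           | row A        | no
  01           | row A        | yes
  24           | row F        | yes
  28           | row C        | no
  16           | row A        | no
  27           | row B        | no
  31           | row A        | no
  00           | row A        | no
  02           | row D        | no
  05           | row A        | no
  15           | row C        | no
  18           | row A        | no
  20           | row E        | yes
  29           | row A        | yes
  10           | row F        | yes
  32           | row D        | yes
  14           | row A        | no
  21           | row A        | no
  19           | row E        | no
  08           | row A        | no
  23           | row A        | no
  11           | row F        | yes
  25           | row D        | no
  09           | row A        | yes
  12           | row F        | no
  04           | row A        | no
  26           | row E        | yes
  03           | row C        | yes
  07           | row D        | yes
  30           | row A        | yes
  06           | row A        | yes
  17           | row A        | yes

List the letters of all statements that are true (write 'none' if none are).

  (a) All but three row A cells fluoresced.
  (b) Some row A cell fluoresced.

(b)

|A| = 18, |A ∩ B| = 6, |A ∖ B| = 12.
(a) |A ∖ B| = 3: fails.
(b) A ∩ B ≠ ∅ (|A ∩ B| ≥ 1): holds.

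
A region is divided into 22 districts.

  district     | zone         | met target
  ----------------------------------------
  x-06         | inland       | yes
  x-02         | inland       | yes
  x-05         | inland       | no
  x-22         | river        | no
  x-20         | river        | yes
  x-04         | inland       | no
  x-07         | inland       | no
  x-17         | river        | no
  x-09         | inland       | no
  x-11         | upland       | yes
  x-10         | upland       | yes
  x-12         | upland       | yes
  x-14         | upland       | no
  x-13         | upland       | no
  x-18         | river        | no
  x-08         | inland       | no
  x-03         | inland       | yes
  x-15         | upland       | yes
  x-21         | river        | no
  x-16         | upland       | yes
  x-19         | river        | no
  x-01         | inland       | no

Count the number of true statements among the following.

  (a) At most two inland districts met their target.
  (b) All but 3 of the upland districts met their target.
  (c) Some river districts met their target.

1

(a) inland: |A| = 9, |A ∩ B| = 3; needs |A ∩ B| ≤ 2 — false.
(b) upland: |A| = 7, |A ∩ B| = 5; needs |A ∖ B| = 3 — false.
(c) river: |A| = 6, |A ∩ B| = 1; needs A ∩ B ≠ ∅ (|A ∩ B| ≥ 1) — true.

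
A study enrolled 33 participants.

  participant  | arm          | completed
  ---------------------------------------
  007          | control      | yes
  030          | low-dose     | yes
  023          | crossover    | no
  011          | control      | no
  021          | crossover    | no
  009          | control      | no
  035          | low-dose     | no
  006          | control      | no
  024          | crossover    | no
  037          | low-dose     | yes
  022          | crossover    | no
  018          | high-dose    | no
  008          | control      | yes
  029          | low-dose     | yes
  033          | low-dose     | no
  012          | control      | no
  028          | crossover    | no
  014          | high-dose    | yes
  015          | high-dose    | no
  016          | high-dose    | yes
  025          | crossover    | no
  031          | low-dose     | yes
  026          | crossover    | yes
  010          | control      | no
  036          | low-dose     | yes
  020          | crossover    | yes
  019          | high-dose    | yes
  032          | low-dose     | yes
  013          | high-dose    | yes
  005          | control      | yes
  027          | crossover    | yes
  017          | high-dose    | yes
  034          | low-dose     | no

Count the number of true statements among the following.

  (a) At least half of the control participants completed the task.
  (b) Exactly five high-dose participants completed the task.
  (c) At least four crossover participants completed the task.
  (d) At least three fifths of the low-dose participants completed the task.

2

(a) control: |A| = 8, |A ∩ B| = 3; needs |A ∩ B| ≥ |A ∖ B| — false.
(b) high-dose: |A| = 7, |A ∩ B| = 5; needs |A ∩ B| = 5 — true.
(c) crossover: |A| = 9, |A ∩ B| = 3; needs |A ∩ B| ≥ 4 — false.
(d) low-dose: |A| = 9, |A ∩ B| = 6; needs |A ∩ B| / |A| ≥ 3/5 — true.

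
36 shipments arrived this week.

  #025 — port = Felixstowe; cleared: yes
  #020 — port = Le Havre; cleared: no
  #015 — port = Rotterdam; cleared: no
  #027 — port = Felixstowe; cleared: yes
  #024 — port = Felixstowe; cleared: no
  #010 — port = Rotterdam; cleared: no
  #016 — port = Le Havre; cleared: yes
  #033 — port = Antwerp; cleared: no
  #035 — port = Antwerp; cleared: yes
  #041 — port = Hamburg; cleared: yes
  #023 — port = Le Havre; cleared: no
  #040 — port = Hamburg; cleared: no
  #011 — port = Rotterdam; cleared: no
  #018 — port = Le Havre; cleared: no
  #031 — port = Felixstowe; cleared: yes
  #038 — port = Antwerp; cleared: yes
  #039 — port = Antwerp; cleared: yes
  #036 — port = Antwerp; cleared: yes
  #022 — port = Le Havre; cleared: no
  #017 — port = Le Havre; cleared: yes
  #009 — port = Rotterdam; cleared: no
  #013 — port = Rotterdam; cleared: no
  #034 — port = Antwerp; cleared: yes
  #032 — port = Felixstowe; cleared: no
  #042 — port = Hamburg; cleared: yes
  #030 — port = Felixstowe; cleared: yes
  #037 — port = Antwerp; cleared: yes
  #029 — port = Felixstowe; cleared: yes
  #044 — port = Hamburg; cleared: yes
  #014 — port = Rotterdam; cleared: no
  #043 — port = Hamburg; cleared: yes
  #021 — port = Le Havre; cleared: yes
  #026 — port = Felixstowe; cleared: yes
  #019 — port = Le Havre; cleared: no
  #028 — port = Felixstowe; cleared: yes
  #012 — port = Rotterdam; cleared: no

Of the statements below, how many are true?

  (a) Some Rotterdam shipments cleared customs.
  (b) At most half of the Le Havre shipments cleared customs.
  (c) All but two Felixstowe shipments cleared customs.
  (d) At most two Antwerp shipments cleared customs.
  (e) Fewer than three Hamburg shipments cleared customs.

(a) Rotterdam: |A| = 7, |A ∩ B| = 0; needs A ∩ B ≠ ∅ (|A ∩ B| ≥ 1) — false.
(b) Le Havre: |A| = 8, |A ∩ B| = 3; needs |A ∩ B| ≤ |A ∖ B| — true.
(c) Felixstowe: |A| = 9, |A ∩ B| = 7; needs |A ∖ B| = 2 — true.
(d) Antwerp: |A| = 7, |A ∩ B| = 6; needs |A ∩ B| ≤ 2 — false.
(e) Hamburg: |A| = 5, |A ∩ B| = 4; needs |A ∩ B| < 3 — false.

2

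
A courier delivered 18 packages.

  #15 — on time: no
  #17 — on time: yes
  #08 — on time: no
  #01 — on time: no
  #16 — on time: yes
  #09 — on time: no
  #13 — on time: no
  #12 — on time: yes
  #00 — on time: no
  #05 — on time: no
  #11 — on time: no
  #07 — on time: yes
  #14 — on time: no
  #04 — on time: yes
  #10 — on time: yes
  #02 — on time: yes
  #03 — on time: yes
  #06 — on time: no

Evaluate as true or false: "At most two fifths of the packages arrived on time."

Truth condition: |A ∩ B| / |A| ≤ 2/5.
|A| = 18, |A ∩ B| = 8, |A ∖ B| = 10.
|A ∩ B|/|A| = 8/18, so the statement is false.

False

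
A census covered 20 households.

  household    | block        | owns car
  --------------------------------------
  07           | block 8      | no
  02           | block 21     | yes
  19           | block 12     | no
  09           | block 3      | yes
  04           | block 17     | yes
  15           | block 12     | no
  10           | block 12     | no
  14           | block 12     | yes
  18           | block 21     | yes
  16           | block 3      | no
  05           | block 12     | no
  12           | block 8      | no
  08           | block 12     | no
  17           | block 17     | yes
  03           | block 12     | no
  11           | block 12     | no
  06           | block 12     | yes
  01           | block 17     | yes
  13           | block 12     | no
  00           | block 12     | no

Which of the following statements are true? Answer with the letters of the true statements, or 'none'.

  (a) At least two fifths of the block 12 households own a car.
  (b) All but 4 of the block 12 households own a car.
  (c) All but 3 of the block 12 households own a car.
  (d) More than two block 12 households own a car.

none

|A| = 11, |A ∩ B| = 2, |A ∖ B| = 9.
(a) |A ∩ B| / |A| ≥ 2/5: fails.
(b) |A ∖ B| = 4: fails.
(c) |A ∖ B| = 3: fails.
(d) |A ∩ B| > 2: fails.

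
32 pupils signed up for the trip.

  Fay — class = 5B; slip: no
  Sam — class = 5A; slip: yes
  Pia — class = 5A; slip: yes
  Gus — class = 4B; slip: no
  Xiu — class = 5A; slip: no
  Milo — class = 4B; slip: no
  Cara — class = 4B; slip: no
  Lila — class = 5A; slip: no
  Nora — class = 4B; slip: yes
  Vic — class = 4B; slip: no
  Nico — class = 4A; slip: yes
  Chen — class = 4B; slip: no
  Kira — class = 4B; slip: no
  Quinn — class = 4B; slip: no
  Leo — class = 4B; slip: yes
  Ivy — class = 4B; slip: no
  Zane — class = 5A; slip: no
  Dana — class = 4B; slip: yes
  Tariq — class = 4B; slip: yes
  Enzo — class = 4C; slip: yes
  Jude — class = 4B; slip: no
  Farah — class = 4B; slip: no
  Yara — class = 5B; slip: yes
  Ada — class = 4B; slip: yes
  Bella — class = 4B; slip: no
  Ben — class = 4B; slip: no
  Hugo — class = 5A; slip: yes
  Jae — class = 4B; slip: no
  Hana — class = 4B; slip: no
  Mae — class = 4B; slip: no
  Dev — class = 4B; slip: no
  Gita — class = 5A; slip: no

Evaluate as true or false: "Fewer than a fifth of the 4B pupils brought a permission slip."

False

The determiner here denotes the relation: |A ∩ B| / |A| < 1/5.
|A| = 21, |A ∩ B| = 5, |A ∖ B| = 16.
|A ∩ B|/|A| = 5/21, so the statement is false.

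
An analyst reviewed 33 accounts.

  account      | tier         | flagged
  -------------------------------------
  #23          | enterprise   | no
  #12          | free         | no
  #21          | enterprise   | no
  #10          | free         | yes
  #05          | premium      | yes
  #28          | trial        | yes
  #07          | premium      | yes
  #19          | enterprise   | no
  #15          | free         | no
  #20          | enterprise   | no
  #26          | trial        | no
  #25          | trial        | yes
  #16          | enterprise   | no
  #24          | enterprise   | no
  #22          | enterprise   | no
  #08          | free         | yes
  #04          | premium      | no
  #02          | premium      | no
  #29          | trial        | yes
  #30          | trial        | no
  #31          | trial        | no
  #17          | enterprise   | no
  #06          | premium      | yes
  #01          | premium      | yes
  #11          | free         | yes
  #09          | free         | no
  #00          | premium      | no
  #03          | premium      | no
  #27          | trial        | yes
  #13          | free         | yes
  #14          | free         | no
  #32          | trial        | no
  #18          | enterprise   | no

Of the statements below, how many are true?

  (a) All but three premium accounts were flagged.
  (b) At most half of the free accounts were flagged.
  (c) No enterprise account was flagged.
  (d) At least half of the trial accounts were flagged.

3

(a) premium: |A| = 8, |A ∩ B| = 4; needs |A ∖ B| = 3 — false.
(b) free: |A| = 8, |A ∩ B| = 4; needs |A ∩ B| ≤ |A ∖ B| — true.
(c) enterprise: |A| = 9, |A ∩ B| = 0; needs A ∩ B = ∅ (|A ∩ B| = 0) — true.
(d) trial: |A| = 8, |A ∩ B| = 4; needs |A ∩ B| ≥ |A ∖ B| — true.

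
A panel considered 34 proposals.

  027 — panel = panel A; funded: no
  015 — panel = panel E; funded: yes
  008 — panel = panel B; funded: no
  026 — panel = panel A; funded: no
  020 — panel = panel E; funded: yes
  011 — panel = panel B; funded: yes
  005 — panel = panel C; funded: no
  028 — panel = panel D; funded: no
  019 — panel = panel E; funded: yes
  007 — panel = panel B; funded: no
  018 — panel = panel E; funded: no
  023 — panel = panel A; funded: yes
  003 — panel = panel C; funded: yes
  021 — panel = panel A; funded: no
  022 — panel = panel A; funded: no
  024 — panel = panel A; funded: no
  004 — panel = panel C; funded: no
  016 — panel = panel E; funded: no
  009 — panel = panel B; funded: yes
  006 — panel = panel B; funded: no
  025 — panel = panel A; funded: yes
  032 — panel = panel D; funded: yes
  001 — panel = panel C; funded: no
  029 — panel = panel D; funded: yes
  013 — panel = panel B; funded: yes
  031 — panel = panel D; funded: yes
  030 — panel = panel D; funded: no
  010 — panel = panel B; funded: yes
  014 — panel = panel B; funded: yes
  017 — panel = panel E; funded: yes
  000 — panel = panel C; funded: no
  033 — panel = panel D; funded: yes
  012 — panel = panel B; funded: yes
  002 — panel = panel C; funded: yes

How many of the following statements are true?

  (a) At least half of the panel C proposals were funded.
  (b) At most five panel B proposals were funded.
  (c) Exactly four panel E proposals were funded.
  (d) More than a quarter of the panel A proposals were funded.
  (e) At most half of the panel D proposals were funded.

2

(a) panel C: |A| = 6, |A ∩ B| = 2; needs |A ∩ B| ≥ |A ∖ B| — false.
(b) panel B: |A| = 9, |A ∩ B| = 6; needs |A ∩ B| ≤ 5 — false.
(c) panel E: |A| = 6, |A ∩ B| = 4; needs |A ∩ B| = 4 — true.
(d) panel A: |A| = 7, |A ∩ B| = 2; needs |A ∩ B| / |A| > 1/4 — true.
(e) panel D: |A| = 6, |A ∩ B| = 4; needs |A ∩ B| ≤ |A ∖ B| — false.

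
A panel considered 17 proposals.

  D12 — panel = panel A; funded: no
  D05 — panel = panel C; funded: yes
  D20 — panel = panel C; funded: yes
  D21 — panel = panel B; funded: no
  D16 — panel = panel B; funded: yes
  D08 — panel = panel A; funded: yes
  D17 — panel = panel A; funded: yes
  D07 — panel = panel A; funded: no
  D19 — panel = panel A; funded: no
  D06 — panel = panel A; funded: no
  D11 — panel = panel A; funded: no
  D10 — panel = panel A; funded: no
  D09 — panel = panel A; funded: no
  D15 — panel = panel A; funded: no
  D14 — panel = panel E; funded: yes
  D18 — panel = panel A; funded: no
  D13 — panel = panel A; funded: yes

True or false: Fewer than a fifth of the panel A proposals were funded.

'Fewer than a fifth of the panel A proposals were funded' holds iff |A ∩ B| / |A| < 1/5.
A (the restrictor) = {D12, D08, D17, D07, D19, D06, D11, D10, D09, D15, D18, D13}, |A| = 12.
A ∩ B = {D08, D17, D13}, so |A ∩ B| = 3.
A ∖ B = {D12, D07, D19, D06, D11, D10, D09, D15, D18}, so |A ∖ B| = 9.
|A ∩ B|/|A| = 3/12, so the statement is false.

False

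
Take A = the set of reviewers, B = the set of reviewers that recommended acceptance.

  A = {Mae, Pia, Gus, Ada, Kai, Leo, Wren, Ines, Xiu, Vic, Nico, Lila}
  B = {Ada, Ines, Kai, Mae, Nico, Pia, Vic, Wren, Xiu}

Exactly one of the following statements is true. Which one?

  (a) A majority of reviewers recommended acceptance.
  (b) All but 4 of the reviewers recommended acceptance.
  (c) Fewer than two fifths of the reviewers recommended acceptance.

(a)

|A| = 12, |A ∩ B| = 9, |A ∖ B| = 3.
(a) requires |A ∩ B| > |A ∖ B|: true.
(b) requires |A ∖ B| = 4: false.
(c) requires |A ∩ B| / |A| < 2/5: false.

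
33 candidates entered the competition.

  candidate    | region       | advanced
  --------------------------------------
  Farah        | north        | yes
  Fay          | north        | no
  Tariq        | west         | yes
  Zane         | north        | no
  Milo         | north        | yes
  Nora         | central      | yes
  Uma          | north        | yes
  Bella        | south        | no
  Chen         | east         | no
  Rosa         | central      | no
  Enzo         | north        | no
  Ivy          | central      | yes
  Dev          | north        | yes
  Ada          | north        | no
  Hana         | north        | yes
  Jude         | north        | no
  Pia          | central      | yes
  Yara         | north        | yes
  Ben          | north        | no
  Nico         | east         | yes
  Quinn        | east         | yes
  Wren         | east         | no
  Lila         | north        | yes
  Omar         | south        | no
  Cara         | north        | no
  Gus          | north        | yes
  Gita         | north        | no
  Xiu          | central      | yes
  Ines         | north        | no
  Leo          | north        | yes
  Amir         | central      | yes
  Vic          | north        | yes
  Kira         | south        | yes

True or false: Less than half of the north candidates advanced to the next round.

False

'Less than half of the north candidates advanced to the next round' holds iff |A ∩ B| < |A ∖ B|.
|A| = 19, |A ∩ B| = 10, |A ∖ B| = 9.
10 > 9, so the statement is false.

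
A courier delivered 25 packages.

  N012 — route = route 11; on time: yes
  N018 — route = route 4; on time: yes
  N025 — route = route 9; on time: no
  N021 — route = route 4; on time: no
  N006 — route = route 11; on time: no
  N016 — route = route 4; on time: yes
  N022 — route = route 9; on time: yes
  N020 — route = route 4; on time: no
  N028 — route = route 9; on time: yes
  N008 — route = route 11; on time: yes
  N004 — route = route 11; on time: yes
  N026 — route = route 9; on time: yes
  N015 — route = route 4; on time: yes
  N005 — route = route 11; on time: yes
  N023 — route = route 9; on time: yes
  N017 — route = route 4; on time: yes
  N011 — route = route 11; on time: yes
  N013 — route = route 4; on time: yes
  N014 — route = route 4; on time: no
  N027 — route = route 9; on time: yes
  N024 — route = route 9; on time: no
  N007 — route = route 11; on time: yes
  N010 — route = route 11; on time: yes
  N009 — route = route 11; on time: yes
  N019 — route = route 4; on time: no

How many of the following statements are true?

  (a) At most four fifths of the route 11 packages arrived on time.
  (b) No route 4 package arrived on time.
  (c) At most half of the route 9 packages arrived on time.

0

(a) route 11: |A| = 9, |A ∩ B| = 8; needs |A ∩ B| / |A| ≤ 4/5 — false.
(b) route 4: |A| = 9, |A ∩ B| = 5; needs A ∩ B = ∅ (|A ∩ B| = 0) — false.
(c) route 9: |A| = 7, |A ∩ B| = 5; needs |A ∩ B| ≤ |A ∖ B| — false.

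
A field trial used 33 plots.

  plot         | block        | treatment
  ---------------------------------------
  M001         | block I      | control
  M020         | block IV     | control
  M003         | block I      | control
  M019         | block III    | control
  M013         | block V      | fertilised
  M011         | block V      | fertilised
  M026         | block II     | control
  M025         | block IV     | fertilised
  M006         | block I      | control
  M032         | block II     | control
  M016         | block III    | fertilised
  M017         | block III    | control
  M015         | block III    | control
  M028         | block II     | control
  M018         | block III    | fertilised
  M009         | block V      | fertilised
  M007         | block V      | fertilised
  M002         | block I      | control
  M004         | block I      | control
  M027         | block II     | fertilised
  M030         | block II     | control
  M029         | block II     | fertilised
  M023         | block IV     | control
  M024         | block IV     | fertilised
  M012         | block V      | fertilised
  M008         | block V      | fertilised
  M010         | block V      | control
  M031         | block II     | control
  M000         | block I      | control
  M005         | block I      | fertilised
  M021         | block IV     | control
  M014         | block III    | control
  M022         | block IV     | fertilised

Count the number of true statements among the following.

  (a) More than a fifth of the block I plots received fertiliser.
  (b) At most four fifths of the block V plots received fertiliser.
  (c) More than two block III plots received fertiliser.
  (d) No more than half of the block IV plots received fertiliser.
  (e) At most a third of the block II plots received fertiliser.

(a) block I: |A| = 7, |A ∩ B| = 1; needs |A ∩ B| / |A| > 1/5 — false.
(b) block V: |A| = 7, |A ∩ B| = 6; needs |A ∩ B| / |A| ≤ 4/5 — false.
(c) block III: |A| = 6, |A ∩ B| = 2; needs |A ∩ B| > 2 — false.
(d) block IV: |A| = 6, |A ∩ B| = 3; needs |A ∩ B| ≤ |A ∖ B| — true.
(e) block II: |A| = 7, |A ∩ B| = 2; needs |A ∩ B| / |A| ≤ 1/3 — true.

2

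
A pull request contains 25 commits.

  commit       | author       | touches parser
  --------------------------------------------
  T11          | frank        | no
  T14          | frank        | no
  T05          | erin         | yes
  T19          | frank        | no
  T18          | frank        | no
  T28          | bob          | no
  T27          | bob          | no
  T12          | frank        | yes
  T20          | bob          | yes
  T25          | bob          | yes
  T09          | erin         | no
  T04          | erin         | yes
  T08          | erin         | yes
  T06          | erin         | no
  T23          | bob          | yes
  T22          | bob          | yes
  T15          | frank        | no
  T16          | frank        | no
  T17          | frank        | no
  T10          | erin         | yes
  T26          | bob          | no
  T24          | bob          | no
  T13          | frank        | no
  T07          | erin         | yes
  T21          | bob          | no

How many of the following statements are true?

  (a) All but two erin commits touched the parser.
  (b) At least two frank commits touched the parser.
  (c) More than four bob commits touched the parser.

1

(a) erin: |A| = 7, |A ∩ B| = 5; needs |A ∖ B| = 2 — true.
(b) frank: |A| = 9, |A ∩ B| = 1; needs |A ∩ B| ≥ 2 — false.
(c) bob: |A| = 9, |A ∩ B| = 4; needs |A ∩ B| > 4 — false.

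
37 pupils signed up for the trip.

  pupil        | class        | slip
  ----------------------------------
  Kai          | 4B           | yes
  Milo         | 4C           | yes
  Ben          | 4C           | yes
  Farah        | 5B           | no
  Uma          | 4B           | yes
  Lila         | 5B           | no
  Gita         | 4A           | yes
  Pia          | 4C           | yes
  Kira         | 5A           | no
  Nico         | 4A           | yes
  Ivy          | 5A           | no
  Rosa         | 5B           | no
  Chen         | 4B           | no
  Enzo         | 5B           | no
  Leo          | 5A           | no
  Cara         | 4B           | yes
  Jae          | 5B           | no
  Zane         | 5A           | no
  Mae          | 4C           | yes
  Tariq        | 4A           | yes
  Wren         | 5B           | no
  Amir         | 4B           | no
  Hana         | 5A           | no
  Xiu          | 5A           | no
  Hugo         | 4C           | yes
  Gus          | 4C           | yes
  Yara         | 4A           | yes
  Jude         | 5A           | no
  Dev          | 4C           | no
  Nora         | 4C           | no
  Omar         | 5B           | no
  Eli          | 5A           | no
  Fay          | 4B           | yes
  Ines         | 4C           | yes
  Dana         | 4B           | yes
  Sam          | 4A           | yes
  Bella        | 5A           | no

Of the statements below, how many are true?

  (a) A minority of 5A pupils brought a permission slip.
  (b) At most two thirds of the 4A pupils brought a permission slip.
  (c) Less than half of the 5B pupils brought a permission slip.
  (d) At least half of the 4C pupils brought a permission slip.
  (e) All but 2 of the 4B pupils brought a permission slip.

(a) 5A: |A| = 9, |A ∩ B| = 0; needs |A ∩ B| < |A ∖ B| — true.
(b) 4A: |A| = 5, |A ∩ B| = 5; needs |A ∩ B| / |A| ≤ 2/3 — false.
(c) 5B: |A| = 7, |A ∩ B| = 0; needs |A ∩ B| < |A ∖ B| — true.
(d) 4C: |A| = 9, |A ∩ B| = 7; needs |A ∩ B| ≥ |A ∖ B| — true.
(e) 4B: |A| = 7, |A ∩ B| = 5; needs |A ∖ B| = 2 — true.

4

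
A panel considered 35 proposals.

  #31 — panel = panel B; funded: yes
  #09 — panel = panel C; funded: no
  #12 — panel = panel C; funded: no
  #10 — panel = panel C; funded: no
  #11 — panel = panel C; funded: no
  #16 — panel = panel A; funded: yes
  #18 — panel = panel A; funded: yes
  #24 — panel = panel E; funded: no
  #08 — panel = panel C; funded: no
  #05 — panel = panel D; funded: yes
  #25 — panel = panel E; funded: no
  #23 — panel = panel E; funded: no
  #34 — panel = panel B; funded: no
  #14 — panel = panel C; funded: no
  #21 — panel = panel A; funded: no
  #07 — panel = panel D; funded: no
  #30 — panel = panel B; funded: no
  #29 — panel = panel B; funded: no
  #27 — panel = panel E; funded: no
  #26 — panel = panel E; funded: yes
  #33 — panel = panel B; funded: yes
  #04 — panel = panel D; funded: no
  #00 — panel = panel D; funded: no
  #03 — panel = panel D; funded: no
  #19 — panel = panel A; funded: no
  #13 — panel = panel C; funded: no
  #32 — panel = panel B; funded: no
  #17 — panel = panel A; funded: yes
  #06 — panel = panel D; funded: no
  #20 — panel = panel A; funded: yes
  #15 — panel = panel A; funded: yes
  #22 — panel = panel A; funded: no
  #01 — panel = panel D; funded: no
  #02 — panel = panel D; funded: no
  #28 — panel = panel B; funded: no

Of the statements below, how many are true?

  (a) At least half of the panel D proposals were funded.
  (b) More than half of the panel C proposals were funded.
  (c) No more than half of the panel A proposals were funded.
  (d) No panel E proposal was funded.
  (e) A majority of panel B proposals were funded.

0

(a) panel D: |A| = 8, |A ∩ B| = 1; needs |A ∩ B| ≥ |A ∖ B| — false.
(b) panel C: |A| = 7, |A ∩ B| = 0; needs |A ∩ B| > |A ∖ B| — false.
(c) panel A: |A| = 8, |A ∩ B| = 5; needs |A ∩ B| ≤ |A ∖ B| — false.
(d) panel E: |A| = 5, |A ∩ B| = 1; needs A ∩ B = ∅ (|A ∩ B| = 0) — false.
(e) panel B: |A| = 7, |A ∩ B| = 2; needs |A ∩ B| > |A ∖ B| — false.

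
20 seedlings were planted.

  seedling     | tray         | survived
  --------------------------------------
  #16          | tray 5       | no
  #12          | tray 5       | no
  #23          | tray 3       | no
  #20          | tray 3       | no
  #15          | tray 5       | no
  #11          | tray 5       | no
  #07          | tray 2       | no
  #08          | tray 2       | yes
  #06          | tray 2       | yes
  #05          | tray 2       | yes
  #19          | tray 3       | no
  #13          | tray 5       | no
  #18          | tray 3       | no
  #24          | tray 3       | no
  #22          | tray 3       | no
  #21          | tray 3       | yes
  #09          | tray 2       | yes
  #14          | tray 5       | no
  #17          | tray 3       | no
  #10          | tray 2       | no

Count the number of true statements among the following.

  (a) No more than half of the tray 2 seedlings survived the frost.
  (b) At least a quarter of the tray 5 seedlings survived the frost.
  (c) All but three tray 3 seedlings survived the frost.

(a) tray 2: |A| = 6, |A ∩ B| = 4; needs |A ∩ B| ≤ |A ∖ B| — false.
(b) tray 5: |A| = 6, |A ∩ B| = 0; needs |A ∩ B| / |A| ≥ 1/4 — false.
(c) tray 3: |A| = 8, |A ∩ B| = 1; needs |A ∖ B| = 3 — false.

0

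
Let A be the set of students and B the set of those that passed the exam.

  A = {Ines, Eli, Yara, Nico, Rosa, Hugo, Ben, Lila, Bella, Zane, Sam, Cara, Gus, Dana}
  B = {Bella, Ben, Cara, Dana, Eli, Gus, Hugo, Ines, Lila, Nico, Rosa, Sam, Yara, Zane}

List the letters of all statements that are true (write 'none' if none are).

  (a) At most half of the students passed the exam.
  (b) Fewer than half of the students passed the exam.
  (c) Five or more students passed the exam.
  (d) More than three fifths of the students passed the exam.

(c), (d)

|A| = 14, |A ∩ B| = 14, |A ∖ B| = 0.
(a) |A ∩ B| ≤ |A ∖ B|: fails.
(b) |A ∩ B| < |A ∖ B|: fails.
(c) |A ∩ B| ≥ 5: holds.
(d) |A ∩ B| / |A| > 3/5: holds.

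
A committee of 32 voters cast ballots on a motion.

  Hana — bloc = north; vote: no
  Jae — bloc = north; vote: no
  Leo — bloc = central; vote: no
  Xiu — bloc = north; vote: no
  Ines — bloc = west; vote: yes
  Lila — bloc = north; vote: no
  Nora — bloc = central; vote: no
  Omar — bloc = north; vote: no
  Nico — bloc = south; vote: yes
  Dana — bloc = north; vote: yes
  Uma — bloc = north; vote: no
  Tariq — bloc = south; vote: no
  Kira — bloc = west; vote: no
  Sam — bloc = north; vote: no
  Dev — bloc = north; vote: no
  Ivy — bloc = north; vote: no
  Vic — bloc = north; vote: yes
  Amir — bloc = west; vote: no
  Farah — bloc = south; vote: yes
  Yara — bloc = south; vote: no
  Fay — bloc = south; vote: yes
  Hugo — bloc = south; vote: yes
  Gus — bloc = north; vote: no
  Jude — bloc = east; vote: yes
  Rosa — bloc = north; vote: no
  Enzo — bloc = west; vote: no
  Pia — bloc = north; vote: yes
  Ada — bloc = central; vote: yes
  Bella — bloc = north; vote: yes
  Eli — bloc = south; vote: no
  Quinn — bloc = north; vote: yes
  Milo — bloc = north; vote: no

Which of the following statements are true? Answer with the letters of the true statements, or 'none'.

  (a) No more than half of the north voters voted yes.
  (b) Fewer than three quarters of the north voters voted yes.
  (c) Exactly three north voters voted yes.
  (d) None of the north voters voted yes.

|A| = 17, |A ∩ B| = 5, |A ∖ B| = 12.
(a) |A ∩ B| ≤ |A ∖ B|: holds.
(b) |A ∩ B| / |A| < 3/4: holds.
(c) |A ∩ B| = 3: fails.
(d) A ∩ B = ∅ (|A ∩ B| = 0): fails.

(a), (b)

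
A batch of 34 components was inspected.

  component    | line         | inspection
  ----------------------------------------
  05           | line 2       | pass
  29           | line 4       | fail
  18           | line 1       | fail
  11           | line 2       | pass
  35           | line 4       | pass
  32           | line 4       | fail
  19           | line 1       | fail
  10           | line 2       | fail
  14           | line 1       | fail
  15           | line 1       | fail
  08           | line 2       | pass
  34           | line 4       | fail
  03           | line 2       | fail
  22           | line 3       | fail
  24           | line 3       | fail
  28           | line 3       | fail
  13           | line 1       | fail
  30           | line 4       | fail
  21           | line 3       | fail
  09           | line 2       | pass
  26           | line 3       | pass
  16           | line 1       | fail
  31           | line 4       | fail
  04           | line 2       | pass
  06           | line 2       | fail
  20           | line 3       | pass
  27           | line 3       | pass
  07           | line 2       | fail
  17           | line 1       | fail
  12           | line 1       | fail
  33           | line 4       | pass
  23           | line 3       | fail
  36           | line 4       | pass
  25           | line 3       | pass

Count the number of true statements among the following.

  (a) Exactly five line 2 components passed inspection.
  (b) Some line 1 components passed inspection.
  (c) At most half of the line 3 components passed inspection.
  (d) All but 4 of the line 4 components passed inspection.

2

(a) line 2: |A| = 9, |A ∩ B| = 5; needs |A ∩ B| = 5 — true.
(b) line 1: |A| = 8, |A ∩ B| = 0; needs A ∩ B ≠ ∅ (|A ∩ B| ≥ 1) — false.
(c) line 3: |A| = 9, |A ∩ B| = 4; needs |A ∩ B| ≤ |A ∖ B| — true.
(d) line 4: |A| = 8, |A ∩ B| = 3; needs |A ∖ B| = 4 — false.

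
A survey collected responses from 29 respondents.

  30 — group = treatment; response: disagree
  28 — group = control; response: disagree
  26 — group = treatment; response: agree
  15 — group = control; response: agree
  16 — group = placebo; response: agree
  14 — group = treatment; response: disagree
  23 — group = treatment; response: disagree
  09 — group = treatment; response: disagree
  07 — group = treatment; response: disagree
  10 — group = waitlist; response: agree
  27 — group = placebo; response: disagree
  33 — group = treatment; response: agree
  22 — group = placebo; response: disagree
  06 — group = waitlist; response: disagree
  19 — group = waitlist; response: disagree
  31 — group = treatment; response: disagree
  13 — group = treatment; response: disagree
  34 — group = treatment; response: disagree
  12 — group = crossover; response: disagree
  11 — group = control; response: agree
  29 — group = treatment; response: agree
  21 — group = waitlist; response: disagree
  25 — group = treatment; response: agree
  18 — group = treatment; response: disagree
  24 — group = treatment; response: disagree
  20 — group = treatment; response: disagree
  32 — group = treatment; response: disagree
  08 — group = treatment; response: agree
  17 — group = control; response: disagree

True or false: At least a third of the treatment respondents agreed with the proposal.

False

Truth condition: |A ∩ B| / |A| ≥ 1/3.
|A| = 17, |A ∩ B| = 5, |A ∖ B| = 12.
|A ∩ B|/|A| = 5/17, so the statement is false.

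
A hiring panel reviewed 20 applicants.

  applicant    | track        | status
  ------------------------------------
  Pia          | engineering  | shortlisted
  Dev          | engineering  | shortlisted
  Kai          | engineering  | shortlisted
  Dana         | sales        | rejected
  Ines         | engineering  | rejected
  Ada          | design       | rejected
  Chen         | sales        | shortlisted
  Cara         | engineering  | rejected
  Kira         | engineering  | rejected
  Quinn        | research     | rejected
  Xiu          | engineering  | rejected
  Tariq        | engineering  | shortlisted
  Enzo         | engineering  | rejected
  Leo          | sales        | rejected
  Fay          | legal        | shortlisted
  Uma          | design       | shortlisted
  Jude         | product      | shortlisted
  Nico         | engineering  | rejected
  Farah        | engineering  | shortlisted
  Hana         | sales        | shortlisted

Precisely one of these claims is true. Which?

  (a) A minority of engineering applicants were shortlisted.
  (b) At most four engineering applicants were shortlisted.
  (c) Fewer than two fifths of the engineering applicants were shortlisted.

(a)

|A| = 11, |A ∩ B| = 5, |A ∖ B| = 6.
(a) requires |A ∩ B| < |A ∖ B|: true.
(b) requires |A ∩ B| ≤ 4: false.
(c) requires |A ∩ B| / |A| < 2/5: false.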